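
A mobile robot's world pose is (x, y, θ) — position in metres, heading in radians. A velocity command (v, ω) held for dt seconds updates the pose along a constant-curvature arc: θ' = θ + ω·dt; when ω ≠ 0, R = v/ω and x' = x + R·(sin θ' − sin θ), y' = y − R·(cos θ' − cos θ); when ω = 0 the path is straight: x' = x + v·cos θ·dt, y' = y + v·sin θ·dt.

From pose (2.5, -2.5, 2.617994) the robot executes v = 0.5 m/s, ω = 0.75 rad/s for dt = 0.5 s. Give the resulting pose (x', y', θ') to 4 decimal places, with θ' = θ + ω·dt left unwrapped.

(2.2654, -2.4180, 2.9930)

θ' = 2.6180 + 0.75·0.5 = 2.9930
R = v/ω = 0.5/0.75 = 0.6667
x' = 2.5 + 0.6667·(sin 2.9930 − sin 2.6180) = 2.2654
y' = -2.5 − 0.6667·(cos 2.9930 − cos 2.6180) = -2.4180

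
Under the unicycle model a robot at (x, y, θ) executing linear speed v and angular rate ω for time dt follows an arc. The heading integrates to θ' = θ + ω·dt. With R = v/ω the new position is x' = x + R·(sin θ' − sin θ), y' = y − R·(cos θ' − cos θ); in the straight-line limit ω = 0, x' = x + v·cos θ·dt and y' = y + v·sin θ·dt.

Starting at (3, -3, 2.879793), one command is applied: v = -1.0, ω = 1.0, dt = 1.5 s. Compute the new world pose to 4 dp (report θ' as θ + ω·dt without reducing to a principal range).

(4.2040, -2.3606, 4.3798)

θ' = 2.8798 + 1.0·1.5 = 4.3798
R = v/ω = -1.0/1.0 = -1.0000
x' = 3 + -1.0000·(sin 4.3798 − sin 2.8798) = 4.2040
y' = -3 − -1.0000·(cos 4.3798 − cos 2.8798) = -2.3606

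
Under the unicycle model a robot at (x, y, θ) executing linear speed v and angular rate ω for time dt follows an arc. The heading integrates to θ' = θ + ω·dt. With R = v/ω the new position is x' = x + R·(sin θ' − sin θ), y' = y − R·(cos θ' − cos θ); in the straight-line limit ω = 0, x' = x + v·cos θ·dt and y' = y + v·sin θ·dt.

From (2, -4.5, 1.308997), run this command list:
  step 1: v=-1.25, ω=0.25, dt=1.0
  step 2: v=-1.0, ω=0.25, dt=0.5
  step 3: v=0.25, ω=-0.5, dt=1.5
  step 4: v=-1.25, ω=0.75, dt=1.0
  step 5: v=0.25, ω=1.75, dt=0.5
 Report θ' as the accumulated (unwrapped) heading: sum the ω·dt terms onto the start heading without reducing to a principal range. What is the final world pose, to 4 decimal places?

step 1: θ'=1.5590 (R=-5.0000) → pose (1.8300, -5.7351, 1.5590)
step 2: θ'=1.6840 (R=-4.0000) → pose (1.8553, -6.2341, 1.6840)
step 3: θ'=0.9340 (R=-0.5000) → pose (1.9501, -5.8803, 0.9340)
step 4: θ'=1.6840 (R=-1.6667) → pose (1.6341, -7.0596, 1.6840)
step 5: θ'=2.5590 (R=0.1429) → pose (1.5708, -6.9565, 2.5590)

(1.5708, -6.9565, 2.5590)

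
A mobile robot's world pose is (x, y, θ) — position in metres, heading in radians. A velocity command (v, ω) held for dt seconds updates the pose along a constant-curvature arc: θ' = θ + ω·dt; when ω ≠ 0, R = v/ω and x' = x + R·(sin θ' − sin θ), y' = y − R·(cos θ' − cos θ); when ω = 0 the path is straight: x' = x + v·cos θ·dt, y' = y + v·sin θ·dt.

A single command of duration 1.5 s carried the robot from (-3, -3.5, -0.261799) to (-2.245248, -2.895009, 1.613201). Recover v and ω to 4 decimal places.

Δθ = 1.613201 − -0.261799 = 1.875000
ω = Δθ/dt = 1.875000/1.5 = 1.2500
R = Δx/(sin θ' − sin θ) = 0.6000
v = R·ω = 0.6000·1.2500 = 0.7500

v = 0.7500, ω = 1.2500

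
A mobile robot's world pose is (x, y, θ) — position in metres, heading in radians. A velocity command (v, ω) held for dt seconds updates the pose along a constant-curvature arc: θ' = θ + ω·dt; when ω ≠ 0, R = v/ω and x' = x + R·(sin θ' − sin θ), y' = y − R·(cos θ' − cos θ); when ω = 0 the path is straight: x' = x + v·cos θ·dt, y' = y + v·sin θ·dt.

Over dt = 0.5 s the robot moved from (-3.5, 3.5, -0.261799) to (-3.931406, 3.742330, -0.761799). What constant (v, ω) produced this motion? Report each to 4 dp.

v = -1.0000, ω = -1.0000

Δθ = -0.761799 − -0.261799 = -0.500000
ω = Δθ/dt = -0.500000/0.5 = -1.0000
R = Δx/(sin θ' − sin θ) = 1.0000
v = R·ω = 1.0000·-1.0000 = -1.0000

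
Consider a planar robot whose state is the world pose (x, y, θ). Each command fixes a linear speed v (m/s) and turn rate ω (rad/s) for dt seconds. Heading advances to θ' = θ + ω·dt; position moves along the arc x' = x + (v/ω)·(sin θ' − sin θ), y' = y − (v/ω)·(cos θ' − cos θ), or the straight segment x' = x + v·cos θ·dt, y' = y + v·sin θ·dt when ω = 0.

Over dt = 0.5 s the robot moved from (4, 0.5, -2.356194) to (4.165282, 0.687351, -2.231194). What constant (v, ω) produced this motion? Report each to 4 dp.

v = -0.5000, ω = 0.2500

Δθ = -2.231194 − -2.356194 = 0.125000
ω = Δθ/dt = 0.125000/0.5 = 0.2500
R = −Δy/(cos θ' − cos θ) = -2.0000
v = R·ω = -2.0000·0.2500 = -0.5000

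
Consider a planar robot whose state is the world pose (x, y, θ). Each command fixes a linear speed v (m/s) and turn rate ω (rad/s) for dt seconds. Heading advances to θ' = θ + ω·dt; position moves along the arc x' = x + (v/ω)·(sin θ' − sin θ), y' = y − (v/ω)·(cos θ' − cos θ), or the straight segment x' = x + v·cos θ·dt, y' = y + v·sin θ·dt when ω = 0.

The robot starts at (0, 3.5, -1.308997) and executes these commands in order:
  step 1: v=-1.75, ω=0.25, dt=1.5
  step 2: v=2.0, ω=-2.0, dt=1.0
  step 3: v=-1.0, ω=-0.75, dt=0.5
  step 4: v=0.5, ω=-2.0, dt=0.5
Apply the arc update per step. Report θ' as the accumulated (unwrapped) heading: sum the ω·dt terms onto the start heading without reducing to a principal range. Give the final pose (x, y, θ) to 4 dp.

(-1.4227, 4.4358, -4.3090)

step 1: θ'=-0.9340 (R=-7.0000) → pose (-1.1335, 5.8506, -0.9340)
step 2: θ'=-2.9340 (R=-1.0000) → pose (-1.7314, 4.2775, -2.9340)
step 3: θ'=-3.3090 (R=1.3333) → pose (-1.2344, 4.2875, -3.3090)
step 4: θ'=-4.3090 (R=-0.2500) → pose (-1.4227, 4.4358, -4.3090)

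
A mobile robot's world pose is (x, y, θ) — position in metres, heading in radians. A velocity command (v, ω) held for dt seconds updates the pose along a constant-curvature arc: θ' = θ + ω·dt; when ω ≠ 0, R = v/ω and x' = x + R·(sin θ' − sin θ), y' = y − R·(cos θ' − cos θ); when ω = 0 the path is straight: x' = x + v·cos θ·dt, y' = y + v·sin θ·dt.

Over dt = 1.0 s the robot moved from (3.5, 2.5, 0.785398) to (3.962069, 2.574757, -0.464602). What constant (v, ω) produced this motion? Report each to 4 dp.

v = 0.5000, ω = -1.2500

Δθ = -0.464602 − 0.785398 = -1.250000
ω = Δθ/dt = -1.250000/1.0 = -1.2500
R = Δx/(sin θ' − sin θ) = -0.4000
v = R·ω = -0.4000·-1.2500 = 0.5000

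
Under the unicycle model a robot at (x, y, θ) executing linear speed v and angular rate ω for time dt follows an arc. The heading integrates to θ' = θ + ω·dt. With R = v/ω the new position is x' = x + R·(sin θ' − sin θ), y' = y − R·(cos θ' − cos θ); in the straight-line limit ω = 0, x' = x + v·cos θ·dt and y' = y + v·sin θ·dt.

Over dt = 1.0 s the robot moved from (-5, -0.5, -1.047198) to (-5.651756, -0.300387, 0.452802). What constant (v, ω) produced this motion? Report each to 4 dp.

Δθ = 0.452802 − -1.047198 = 1.500000
ω = Δθ/dt = 1.500000/1.0 = 1.5000
R = Δx/(sin θ' − sin θ) = -0.5000
v = R·ω = -0.5000·1.5000 = -0.7500

v = -0.7500, ω = 1.5000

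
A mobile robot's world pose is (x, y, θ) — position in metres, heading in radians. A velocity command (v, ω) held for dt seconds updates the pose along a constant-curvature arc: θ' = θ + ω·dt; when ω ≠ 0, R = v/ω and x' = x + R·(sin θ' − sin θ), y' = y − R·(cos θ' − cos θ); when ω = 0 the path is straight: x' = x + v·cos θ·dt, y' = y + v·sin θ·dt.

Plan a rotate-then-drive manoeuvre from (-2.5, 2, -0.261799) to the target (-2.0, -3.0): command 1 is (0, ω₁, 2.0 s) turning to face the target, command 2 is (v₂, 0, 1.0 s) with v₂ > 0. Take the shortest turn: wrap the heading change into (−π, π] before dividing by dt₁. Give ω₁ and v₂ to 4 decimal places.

heading to target = atan2(-3−2, -2−-2.5) = -1.4711
Δθ = wrap(-1.4711 − -0.2618) = -1.2093; ω₁ = Δθ/dt₁ = -0.6047
distance = √((-2−-2.5)² + (-3−2)²) = 5.0249; v₂ = distance/dt₂ = 5.0249

ω₁ = -0.6047, v₂ = 5.0249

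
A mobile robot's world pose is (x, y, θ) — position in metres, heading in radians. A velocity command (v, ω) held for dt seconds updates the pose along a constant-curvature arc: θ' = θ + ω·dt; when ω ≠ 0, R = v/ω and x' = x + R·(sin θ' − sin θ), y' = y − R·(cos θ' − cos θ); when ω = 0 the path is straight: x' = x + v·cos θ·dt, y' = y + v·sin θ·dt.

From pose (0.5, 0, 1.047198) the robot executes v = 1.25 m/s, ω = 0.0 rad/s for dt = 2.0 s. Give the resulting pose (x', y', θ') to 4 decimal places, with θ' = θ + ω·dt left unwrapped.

θ' = 1.0472 + 0.0·2.0 = 1.0472
ω = 0 → straight: x' = 0.5 + 1.25·cos(1.0472)·2.0 = 1.7500
y' = 0 + 1.25·sin(1.0472)·2.0 = 2.1651

(1.7500, 2.1651, 1.0472)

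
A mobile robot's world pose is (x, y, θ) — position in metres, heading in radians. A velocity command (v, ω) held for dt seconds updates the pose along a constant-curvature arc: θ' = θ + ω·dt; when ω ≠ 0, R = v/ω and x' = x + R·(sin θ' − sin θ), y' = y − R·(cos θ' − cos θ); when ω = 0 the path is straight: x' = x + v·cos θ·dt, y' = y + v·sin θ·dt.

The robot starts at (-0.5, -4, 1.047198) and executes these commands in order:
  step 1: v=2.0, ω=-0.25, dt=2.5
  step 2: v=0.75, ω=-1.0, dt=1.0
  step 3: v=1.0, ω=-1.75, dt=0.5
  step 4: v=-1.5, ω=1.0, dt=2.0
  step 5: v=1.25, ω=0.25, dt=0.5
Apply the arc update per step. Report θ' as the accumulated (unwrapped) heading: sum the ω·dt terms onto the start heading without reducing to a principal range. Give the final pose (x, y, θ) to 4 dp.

(2.3644, 0.2923, 0.6722)

step 1: θ'=0.4222 (R=-8.0000) → pose (3.1501, -0.7025, 0.4222)
step 2: θ'=-0.5778 (R=-0.7500) → pose (3.8670, -0.7584, -0.5778)
step 3: θ'=-1.4528 (R=-0.5714) → pose (4.1224, -1.1698, -1.4528)
step 4: θ'=0.5472 (R=-1.5000) → pose (1.8524, -0.0654, 0.5472)
step 5: θ'=0.6722 (R=5.0000) → pose (2.3644, 0.2923, 0.6722)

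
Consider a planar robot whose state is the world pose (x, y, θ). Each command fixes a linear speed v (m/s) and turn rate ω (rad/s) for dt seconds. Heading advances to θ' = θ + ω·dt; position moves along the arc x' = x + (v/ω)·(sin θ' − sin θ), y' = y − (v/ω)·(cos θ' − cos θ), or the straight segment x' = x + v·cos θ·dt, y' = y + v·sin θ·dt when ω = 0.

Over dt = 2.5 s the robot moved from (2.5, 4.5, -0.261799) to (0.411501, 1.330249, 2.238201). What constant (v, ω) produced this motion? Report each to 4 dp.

Δθ = 2.238201 − -0.261799 = 2.500000
ω = Δθ/dt = 2.500000/2.5 = 1.0000
R = −Δy/(cos θ' − cos θ) = -2.0000
v = R·ω = -2.0000·1.0000 = -2.0000

v = -2.0000, ω = 1.0000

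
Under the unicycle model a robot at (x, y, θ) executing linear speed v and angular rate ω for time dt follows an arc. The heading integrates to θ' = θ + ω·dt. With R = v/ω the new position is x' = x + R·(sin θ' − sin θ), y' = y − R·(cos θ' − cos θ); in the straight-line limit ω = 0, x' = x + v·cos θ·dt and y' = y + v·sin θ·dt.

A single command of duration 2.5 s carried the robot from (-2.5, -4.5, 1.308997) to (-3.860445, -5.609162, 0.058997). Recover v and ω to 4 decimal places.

Δθ = 0.058997 − 1.308997 = -1.250000
ω = Δθ/dt = -1.250000/2.5 = -0.5000
R = Δx/(sin θ' − sin θ) = 1.5000
v = R·ω = 1.5000·-0.5000 = -0.7500

v = -0.7500, ω = -0.5000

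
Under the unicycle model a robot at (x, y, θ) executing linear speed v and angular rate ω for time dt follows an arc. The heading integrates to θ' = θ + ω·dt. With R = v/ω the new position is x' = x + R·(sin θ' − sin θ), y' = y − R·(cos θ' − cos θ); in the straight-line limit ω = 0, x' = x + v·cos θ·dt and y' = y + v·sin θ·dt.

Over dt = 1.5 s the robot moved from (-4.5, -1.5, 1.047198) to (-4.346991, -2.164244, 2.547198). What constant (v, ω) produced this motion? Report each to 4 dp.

Δθ = 2.547198 − 1.047198 = 1.500000
ω = Δθ/dt = 1.500000/1.5 = 1.0000
R = −Δy/(cos θ' − cos θ) = -0.5000
v = R·ω = -0.5000·1.0000 = -0.5000

v = -0.5000, ω = 1.0000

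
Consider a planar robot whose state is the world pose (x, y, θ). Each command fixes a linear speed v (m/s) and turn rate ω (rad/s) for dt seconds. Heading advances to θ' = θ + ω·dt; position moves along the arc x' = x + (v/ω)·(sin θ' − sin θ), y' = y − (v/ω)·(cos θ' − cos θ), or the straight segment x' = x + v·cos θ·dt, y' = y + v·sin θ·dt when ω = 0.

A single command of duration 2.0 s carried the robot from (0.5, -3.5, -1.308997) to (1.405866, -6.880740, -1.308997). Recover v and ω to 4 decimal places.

Δθ = -1.308997 − -1.308997 = 0.000000
ω = Δθ/dt = 0.000000/2.0 = 0.0000
ω = 0 → v = (Δx·cos θ + Δy·sin θ)/dt = 1.7500

v = 1.7500, ω = 0.0000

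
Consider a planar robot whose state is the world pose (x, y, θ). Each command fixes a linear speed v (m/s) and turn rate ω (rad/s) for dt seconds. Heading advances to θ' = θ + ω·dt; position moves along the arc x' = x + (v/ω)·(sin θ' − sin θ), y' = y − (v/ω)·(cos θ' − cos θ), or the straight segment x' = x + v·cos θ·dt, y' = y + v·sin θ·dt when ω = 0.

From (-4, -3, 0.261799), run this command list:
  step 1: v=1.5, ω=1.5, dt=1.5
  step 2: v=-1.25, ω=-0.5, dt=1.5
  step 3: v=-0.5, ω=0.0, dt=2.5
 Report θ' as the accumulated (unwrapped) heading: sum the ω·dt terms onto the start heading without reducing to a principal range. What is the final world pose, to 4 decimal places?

step 1: θ'=2.5118 (R=1.0000) → pose (-3.6698, -1.2259, 2.5118)
step 2: θ'=1.7618 (R=2.5000) → pose (-2.6877, -2.7717, 1.7618)
step 3: θ'=1.7618 (straight) → pose (-2.4504, -3.9990, 1.7618)

(-2.4504, -3.9990, 1.7618)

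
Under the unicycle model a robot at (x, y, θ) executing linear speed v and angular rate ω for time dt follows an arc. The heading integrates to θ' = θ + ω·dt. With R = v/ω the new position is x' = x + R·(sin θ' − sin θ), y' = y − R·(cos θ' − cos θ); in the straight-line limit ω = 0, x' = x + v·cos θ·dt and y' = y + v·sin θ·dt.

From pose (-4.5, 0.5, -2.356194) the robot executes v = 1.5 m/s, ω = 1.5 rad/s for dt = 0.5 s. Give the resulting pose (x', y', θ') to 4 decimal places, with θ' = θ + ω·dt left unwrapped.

θ' = -2.3562 + 1.5·0.5 = -1.6062
R = v/ω = 1.5/1.5 = 1.0000
x' = -4.5 + 1.0000·(sin -1.6062 − sin -2.3562) = -4.7923
y' = 0.5 − 1.0000·(cos -1.6062 − cos -2.3562) = -0.1717

(-4.7923, -0.1717, -1.6062)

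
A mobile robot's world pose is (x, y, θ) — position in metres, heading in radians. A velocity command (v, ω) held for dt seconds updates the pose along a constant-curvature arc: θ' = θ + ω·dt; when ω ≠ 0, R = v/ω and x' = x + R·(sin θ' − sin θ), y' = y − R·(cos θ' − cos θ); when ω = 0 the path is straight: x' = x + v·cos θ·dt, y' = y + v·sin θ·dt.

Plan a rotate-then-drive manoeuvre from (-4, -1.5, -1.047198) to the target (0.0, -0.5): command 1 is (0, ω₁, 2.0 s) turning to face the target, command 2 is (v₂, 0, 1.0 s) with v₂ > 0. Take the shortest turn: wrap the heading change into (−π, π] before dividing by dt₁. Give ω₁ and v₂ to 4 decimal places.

heading to target = atan2(-0.5−-1.5, 0−-4) = 0.2450
Δθ = wrap(0.2450 − -1.0472) = 1.2922; ω₁ = Δθ/dt₁ = 0.6461
distance = √((0−-4)² + (-0.5−-1.5)²) = 4.1231; v₂ = distance/dt₂ = 4.1231

ω₁ = 0.6461, v₂ = 4.1231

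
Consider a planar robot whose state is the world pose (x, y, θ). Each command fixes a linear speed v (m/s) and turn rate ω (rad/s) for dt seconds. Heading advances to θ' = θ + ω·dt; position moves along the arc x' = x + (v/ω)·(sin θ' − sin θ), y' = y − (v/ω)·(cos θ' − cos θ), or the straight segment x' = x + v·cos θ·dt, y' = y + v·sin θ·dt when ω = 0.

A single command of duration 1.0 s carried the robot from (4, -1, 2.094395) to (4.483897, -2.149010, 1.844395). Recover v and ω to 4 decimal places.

v = -1.2500, ω = -0.2500

Δθ = 1.844395 − 2.094395 = -0.250000
ω = Δθ/dt = -0.250000/1.0 = -0.2500
R = −Δy/(cos θ' − cos θ) = 5.0000
v = R·ω = 5.0000·-0.2500 = -1.2500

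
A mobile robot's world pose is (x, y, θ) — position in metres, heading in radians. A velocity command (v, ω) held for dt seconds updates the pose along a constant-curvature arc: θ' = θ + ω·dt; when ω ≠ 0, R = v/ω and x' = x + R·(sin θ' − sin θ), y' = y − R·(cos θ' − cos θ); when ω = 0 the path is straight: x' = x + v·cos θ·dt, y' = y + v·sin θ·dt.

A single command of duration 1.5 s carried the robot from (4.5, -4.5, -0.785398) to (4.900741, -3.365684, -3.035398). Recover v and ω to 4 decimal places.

Δθ = -3.035398 − -0.785398 = -2.250000
ω = Δθ/dt = -2.250000/1.5 = -1.5000
R = −Δy/(cos θ' − cos θ) = 0.6667
v = R·ω = 0.6667·-1.5000 = -1.0000

v = -1.0000, ω = -1.5000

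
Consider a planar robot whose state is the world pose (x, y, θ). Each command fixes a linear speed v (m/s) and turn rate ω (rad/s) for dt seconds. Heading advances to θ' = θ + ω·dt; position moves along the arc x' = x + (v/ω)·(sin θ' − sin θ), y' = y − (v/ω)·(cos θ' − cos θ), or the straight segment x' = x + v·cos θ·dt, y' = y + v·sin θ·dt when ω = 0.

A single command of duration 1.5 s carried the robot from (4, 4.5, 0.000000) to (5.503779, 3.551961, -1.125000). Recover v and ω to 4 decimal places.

Δθ = -1.125000 − 0.000000 = -1.125000
ω = Δθ/dt = -1.125000/1.5 = -0.7500
R = Δx/(sin θ' − sin θ) = -1.6667
v = R·ω = -1.6667·-0.7500 = 1.2500

v = 1.2500, ω = -0.7500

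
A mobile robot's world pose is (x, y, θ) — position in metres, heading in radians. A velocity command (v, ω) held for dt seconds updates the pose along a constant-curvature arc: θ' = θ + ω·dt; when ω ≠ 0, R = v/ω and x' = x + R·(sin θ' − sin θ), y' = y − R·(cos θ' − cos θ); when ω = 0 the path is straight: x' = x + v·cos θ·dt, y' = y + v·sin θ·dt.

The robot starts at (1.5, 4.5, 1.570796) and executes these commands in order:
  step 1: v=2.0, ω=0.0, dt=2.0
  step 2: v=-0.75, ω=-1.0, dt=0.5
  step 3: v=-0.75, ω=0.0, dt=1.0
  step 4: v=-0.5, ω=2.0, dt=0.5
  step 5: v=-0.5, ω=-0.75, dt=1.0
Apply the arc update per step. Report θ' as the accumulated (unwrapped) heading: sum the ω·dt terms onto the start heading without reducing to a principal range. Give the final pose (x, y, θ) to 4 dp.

(1.1095, 6.7580, 1.3208)

step 1: θ'=1.5708 (straight) → pose (1.5000, 8.5000, 1.5708)
step 2: θ'=1.0708 (R=0.7500) → pose (1.4082, 8.1404, 1.0708)
step 3: θ'=1.0708 (straight) → pose (1.0486, 7.4822, 1.0708)
step 4: θ'=2.0708 (R=-0.2500) → pose (1.0486, 7.2425, 2.0708)
step 5: θ'=1.3208 (R=0.6667) → pose (1.1095, 6.7580, 1.3208)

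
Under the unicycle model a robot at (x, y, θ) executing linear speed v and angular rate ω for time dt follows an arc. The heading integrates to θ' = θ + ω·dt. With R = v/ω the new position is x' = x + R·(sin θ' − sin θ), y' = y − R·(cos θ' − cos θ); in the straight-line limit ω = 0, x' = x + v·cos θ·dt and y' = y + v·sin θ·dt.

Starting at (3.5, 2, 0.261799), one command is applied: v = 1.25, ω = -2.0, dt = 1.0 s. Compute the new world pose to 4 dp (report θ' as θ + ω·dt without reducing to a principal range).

(4.2780, 1.2922, -1.7382)

θ' = 0.2618 + -2.0·1.0 = -1.7382
R = v/ω = 1.25/-2.0 = -0.6250
x' = 3.5 + -0.6250·(sin -1.7382 − sin 0.2618) = 4.2780
y' = 2 − -0.6250·(cos -1.7382 − cos 0.2618) = 1.2922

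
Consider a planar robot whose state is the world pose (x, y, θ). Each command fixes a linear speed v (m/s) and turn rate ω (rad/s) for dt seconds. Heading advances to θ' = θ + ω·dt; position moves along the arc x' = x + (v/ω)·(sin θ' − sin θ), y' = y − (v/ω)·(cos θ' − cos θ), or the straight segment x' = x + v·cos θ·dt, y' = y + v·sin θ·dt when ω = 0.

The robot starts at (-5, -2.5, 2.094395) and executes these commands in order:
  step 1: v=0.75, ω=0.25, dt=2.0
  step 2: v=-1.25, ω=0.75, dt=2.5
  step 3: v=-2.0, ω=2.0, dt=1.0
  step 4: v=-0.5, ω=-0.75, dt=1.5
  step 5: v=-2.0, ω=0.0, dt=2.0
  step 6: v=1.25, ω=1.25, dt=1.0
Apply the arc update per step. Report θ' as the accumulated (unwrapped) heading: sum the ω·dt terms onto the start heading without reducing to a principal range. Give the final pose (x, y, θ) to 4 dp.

step 1: θ'=2.5944 (R=3.0000) → pose (-6.0372, -1.4380, 2.5944)
step 2: θ'=4.4694 (R=-1.6667) → pose (-3.5523, -0.4157, 4.4694)
step 3: θ'=6.4694 (R=-1.0000) → pose (-4.7081, 0.8076, 6.4694)
step 4: θ'=5.3444 (R=0.6667) → pose (-5.3694, 1.0689, 5.3444)
step 5: θ'=5.3444 (straight) → pose (-7.7325, 4.2962, 5.3444)
step 6: θ'=6.5944 (R=1.0000) → pose (-6.6194, 3.9351, 6.5944)

(-6.6194, 3.9351, 6.5944)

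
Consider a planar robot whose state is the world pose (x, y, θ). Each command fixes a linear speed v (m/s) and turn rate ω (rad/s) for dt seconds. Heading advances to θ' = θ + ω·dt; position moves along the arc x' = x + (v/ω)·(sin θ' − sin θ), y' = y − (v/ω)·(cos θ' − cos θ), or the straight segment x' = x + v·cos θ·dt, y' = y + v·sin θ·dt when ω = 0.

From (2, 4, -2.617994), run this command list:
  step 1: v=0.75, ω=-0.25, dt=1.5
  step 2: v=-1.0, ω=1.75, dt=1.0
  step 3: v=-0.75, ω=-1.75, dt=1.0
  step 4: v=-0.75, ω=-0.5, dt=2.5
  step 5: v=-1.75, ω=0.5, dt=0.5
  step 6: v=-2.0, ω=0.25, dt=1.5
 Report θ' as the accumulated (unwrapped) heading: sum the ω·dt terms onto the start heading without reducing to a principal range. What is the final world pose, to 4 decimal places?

(6.1404, 1.5763, -3.6180)

step 1: θ'=-2.9930 (R=-3.0000) → pose (0.9442, 3.6311, -2.9930)
step 2: θ'=-1.2430 (R=-0.5714) → pose (1.4006, 4.3802, -1.2430)
step 3: θ'=-2.9930 (R=0.4286) → pose (1.7429, 4.9421, -2.9930)
step 4: θ'=-4.2430 (R=1.5000) → pose (3.3027, 4.1371, -4.2430)
step 5: θ'=-3.9930 (R=-3.5000) → pose (3.7914, 3.4141, -3.9930)
step 6: θ'=-3.6180 (R=-8.0000) → pose (6.1404, 1.5763, -3.6180)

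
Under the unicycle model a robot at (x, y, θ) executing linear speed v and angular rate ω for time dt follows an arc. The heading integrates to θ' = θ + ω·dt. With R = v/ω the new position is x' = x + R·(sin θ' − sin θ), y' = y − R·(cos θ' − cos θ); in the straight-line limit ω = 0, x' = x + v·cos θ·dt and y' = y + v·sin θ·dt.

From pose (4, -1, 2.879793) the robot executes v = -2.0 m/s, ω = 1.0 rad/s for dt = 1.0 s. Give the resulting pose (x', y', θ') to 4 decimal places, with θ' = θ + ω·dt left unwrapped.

(5.8636, -0.5475, 3.8798)

θ' = 2.8798 + 1.0·1.0 = 3.8798
R = v/ω = -2.0/1.0 = -2.0000
x' = 4 + -2.0000·(sin 3.8798 − sin 2.8798) = 5.8636
y' = -1 − -2.0000·(cos 3.8798 − cos 2.8798) = -0.5475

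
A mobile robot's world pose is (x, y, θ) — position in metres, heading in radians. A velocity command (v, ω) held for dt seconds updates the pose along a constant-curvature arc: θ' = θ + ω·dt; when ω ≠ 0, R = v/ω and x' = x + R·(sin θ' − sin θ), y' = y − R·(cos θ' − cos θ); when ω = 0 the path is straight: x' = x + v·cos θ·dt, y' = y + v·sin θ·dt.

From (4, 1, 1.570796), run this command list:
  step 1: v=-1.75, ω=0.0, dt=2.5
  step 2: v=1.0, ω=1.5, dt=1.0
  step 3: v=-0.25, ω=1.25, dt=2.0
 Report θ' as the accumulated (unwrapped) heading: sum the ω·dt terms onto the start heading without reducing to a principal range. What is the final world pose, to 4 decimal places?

step 1: θ'=1.5708 (straight) → pose (4.0000, -3.3750, 1.5708)
step 2: θ'=3.0708 (R=0.6667) → pose (3.3805, -2.7100, 3.0708)
step 3: θ'=5.5708 (R=-0.2000) → pose (3.5254, -2.3591, 5.5708)

(3.5254, -2.3591, 5.5708)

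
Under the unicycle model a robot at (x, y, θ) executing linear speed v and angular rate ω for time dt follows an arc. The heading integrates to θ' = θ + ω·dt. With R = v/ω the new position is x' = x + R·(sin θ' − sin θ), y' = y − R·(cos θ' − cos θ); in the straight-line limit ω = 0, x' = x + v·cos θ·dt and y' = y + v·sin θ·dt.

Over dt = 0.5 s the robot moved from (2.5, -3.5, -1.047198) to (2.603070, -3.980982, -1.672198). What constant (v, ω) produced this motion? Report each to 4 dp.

v = 1.0000, ω = -1.2500

Δθ = -1.672198 − -1.047198 = -0.625000
ω = Δθ/dt = -0.625000/0.5 = -1.2500
R = −Δy/(cos θ' − cos θ) = -0.8000
v = R·ω = -0.8000·-1.2500 = 1.0000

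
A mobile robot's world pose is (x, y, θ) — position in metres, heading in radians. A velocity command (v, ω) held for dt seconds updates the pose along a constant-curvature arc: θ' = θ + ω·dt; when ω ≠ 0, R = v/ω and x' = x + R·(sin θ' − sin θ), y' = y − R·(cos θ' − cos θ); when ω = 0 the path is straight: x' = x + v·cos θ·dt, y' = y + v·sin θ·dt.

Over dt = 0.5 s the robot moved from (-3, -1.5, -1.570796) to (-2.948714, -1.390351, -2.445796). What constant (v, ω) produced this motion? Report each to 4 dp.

Δθ = -2.445796 − -1.570796 = -0.875000
ω = Δθ/dt = -0.875000/0.5 = -1.7500
R = −Δy/(cos θ' − cos θ) = 0.1429
v = R·ω = 0.1429·-1.7500 = -0.2500

v = -0.2500, ω = -1.7500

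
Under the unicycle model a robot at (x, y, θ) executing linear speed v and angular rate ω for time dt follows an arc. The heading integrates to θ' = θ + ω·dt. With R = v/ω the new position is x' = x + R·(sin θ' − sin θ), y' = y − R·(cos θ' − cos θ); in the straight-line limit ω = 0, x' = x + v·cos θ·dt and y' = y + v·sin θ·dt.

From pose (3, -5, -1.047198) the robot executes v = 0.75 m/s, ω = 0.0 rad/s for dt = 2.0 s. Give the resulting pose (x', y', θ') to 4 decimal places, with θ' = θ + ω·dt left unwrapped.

θ' = -1.0472 + 0.0·2.0 = -1.0472
ω = 0 → straight: x' = 3 + 0.75·cos(-1.0472)·2.0 = 3.7500
y' = -5 + 0.75·sin(-1.0472)·2.0 = -6.2990

(3.7500, -6.2990, -1.0472)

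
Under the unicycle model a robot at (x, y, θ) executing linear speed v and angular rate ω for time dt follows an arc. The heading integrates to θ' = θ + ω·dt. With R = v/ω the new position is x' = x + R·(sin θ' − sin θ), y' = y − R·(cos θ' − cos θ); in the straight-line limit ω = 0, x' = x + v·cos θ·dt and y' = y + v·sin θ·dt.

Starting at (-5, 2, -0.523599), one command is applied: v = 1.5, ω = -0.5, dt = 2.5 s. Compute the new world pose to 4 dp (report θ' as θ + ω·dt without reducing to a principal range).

θ' = -0.5236 + -0.5·2.5 = -1.7736
R = v/ω = 1.5/-0.5 = -3.0000
x' = -5 + -3.0000·(sin -1.7736 − sin -0.5236) = -3.5615
y' = 2 − -3.0000·(cos -1.7736 − cos -0.5236) = -1.2023

(-3.5615, -1.2023, -1.7736)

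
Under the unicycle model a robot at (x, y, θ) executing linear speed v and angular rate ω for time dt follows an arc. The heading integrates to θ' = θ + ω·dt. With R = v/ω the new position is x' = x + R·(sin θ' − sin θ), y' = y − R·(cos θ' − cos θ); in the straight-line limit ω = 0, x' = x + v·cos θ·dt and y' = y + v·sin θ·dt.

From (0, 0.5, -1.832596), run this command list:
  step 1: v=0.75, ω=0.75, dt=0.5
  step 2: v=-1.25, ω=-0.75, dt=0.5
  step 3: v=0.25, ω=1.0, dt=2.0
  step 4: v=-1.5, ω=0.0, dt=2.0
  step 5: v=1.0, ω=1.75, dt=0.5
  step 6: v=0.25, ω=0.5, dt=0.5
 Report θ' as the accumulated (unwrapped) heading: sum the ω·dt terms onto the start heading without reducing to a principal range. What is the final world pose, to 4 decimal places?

(-2.2093, 0.3268, 1.2924)

step 1: θ'=-1.4576 (R=1.0000) → pose (-0.0277, 0.1282, -1.4576)
step 2: θ'=-1.8326 (R=1.6667) → pose (0.0184, 0.7479, -1.8326)
step 3: θ'=0.1674 (R=0.2500) → pose (0.3016, 0.4366, 0.1674)
step 4: θ'=0.1674 (straight) → pose (-2.6565, -0.0632, 0.1674)
step 5: θ'=1.0424 (R=0.5714) → pose (-2.2582, 0.2121, 1.0424)
step 6: θ'=1.2924 (R=0.5000) → pose (-2.2093, 0.3268, 1.2924)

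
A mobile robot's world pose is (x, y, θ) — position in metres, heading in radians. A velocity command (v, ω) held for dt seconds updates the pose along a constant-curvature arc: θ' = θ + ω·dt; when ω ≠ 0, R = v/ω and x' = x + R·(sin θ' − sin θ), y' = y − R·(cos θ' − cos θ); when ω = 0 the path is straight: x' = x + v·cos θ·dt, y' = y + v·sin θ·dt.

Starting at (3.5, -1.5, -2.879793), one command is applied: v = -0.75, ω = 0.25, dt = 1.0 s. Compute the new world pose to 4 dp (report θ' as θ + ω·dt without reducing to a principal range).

θ' = -2.8798 + 0.25·1.0 = -2.6298
R = v/ω = -0.75/0.25 = -3.0000
x' = 3.5 + -3.0000·(sin -2.6298 − sin -2.8798) = 4.1928
y' = -1.5 − -3.0000·(cos -2.6298 − cos -2.8798) = -1.2178

(4.1928, -1.2178, -2.6298)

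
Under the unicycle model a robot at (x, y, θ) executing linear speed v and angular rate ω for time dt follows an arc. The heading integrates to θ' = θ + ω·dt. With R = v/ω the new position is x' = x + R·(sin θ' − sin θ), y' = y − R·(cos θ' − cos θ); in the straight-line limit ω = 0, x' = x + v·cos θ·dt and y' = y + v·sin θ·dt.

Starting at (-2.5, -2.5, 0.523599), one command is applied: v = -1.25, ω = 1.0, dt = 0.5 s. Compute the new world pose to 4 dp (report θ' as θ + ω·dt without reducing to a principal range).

θ' = 0.5236 + 1.0·0.5 = 1.0236
R = v/ω = -1.25/1.0 = -1.2500
x' = -2.5 + -1.2500·(sin 1.0236 − sin 0.5236) = -2.9425
y' = -2.5 − -1.2500·(cos 1.0236 − cos 0.5236) = -2.9322

(-2.9425, -2.9322, 1.0236)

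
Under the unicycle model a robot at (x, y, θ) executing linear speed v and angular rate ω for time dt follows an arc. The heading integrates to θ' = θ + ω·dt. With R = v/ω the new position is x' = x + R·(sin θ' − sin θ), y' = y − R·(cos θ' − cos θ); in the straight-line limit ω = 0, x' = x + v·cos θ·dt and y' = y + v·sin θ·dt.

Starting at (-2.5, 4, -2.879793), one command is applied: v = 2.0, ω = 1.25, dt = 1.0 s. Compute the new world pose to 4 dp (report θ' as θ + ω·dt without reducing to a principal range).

θ' = -2.8798 + 1.25·1.0 = -1.6298
R = v/ω = 2.0/1.25 = 1.6000
x' = -2.5 + 1.6000·(sin -1.6298 − sin -2.8798) = -3.6831
y' = 4 − 1.6000·(cos -1.6298 − cos -2.8798) = 2.5489

(-3.6831, 2.5489, -1.6298)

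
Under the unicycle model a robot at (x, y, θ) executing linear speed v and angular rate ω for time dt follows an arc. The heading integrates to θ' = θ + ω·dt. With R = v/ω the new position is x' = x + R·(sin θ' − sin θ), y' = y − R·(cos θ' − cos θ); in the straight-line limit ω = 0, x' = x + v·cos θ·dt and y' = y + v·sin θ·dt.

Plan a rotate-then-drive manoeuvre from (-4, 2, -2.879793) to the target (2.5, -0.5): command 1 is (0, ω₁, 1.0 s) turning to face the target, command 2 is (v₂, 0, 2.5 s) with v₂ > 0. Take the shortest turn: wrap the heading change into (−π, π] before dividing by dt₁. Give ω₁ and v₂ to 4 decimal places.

heading to target = atan2(-0.5−2, 2.5−-4) = -0.3672
Δθ = wrap(-0.3672 − -2.8798) = 2.5126; ω₁ = Δθ/dt₁ = 2.5126
distance = √((2.5−-4)² + (-0.5−2)²) = 6.9642; v₂ = distance/dt₂ = 2.7857

ω₁ = 2.5126, v₂ = 2.7857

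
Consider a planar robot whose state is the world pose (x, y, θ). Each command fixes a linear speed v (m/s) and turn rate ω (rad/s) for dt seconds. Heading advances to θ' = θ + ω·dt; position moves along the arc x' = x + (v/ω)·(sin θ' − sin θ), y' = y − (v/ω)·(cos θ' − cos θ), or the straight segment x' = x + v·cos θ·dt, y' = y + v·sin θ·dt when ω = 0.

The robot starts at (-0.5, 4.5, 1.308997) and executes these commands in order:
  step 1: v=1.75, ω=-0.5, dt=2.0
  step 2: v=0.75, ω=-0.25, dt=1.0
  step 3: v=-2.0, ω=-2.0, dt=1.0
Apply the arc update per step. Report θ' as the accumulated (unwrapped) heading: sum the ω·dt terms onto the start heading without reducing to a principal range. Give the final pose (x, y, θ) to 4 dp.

(1.5606, 8.4253, -1.9410)

step 1: θ'=0.3090 (R=-3.5000) → pose (1.8164, 6.9284, 0.3090)
step 2: θ'=0.0590 (R=-3.0000) → pose (2.5518, 7.0652, 0.0590)
step 3: θ'=-1.9410 (R=1.0000) → pose (1.5606, 8.4253, -1.9410)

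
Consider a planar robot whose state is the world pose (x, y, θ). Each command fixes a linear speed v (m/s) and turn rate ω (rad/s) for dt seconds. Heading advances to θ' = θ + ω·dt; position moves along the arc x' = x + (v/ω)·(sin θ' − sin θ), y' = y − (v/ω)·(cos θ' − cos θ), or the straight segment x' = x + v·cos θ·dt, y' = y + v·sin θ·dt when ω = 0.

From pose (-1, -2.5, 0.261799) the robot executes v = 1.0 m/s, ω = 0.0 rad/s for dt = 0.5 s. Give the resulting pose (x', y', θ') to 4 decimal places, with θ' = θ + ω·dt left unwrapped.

θ' = 0.2618 + 0.0·0.5 = 0.2618
ω = 0 → straight: x' = -1 + 1.0·cos(0.2618)·0.5 = -0.5170
y' = -2.5 + 1.0·sin(0.2618)·0.5 = -2.3706

(-0.5170, -2.3706, 0.2618)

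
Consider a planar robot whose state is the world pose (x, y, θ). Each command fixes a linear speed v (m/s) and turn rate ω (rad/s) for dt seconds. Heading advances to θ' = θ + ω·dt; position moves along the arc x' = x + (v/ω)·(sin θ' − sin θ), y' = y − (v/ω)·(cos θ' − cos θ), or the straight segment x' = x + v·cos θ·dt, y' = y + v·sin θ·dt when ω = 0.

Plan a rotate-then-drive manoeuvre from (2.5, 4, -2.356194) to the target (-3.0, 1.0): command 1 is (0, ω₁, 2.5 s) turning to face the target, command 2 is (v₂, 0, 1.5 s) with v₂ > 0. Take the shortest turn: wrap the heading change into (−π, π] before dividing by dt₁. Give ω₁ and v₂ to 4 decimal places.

ω₁ = -0.1144, v₂ = 4.1767

heading to target = atan2(1−4, -3−2.5) = -2.6422
Δθ = wrap(-2.6422 − -2.3562) = -0.2861; ω₁ = Δθ/dt₁ = -0.1144
distance = √((-3−2.5)² + (1−4)²) = 6.2650; v₂ = distance/dt₂ = 4.1767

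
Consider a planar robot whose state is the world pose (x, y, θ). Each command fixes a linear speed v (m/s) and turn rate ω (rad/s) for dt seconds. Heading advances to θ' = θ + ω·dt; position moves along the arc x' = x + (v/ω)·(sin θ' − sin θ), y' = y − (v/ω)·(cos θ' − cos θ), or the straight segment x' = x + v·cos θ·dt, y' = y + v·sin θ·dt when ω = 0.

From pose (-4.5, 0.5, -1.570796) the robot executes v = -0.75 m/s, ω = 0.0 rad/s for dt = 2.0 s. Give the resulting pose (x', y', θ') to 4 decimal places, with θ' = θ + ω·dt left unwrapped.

θ' = -1.5708 + 0.0·2.0 = -1.5708
ω = 0 → straight: x' = -4.5 + -0.75·cos(-1.5708)·2.0 = -4.5000
y' = 0.5 + -0.75·sin(-1.5708)·2.0 = 2.0000

(-4.5000, 2.0000, -1.5708)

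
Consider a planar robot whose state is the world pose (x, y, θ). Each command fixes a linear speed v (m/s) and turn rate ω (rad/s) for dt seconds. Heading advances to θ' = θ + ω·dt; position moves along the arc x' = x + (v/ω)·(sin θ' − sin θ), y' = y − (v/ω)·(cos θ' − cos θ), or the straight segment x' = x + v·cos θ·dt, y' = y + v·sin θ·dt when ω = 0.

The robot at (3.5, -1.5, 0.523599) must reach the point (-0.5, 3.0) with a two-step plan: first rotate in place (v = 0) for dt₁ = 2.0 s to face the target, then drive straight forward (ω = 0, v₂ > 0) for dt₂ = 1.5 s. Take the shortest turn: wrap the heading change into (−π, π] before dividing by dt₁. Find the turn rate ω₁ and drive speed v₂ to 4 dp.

ω₁ = 0.8869, v₂ = 4.0139

heading to target = atan2(3−-1.5, -0.5−3.5) = 2.2974
Δθ = wrap(2.2974 − 0.5236) = 1.7738; ω₁ = Δθ/dt₁ = 0.8869
distance = √((-0.5−3.5)² + (3−-1.5)²) = 6.0208; v₂ = distance/dt₂ = 4.0139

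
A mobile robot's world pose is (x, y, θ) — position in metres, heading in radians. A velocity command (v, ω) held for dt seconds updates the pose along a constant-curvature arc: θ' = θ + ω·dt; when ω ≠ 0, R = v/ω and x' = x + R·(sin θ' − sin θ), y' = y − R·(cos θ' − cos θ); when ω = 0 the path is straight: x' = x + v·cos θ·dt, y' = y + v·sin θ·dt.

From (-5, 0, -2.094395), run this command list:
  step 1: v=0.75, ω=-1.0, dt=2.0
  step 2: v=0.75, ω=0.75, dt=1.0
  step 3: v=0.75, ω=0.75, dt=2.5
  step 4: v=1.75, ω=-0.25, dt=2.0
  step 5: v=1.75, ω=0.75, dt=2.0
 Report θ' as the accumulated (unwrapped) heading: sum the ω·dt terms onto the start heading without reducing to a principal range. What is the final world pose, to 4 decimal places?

(-7.4886, -7.1523, -0.4694)

step 1: θ'=-4.0944 (R=-0.7500) → pose (-6.2608, -0.0596, -4.0944)
step 2: θ'=-3.3444 (R=1.0000) → pose (-6.8744, 0.3406, -3.3444)
step 3: θ'=-1.4694 (R=1.0000) → pose (-8.0707, -0.7402, -1.4694)
step 4: θ'=-1.9694 (R=-7.0000) → pose (-8.5835, -4.1657, -1.9694)
step 5: θ'=-0.4694 (R=2.3333) → pose (-7.4886, -7.1523, -0.4694)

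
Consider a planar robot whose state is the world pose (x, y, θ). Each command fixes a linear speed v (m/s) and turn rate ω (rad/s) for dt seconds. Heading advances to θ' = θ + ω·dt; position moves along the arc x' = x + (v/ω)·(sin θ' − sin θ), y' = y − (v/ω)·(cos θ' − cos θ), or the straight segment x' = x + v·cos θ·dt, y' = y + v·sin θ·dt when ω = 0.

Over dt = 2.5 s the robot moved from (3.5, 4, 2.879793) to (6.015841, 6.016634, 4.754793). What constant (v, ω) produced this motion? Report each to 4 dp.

Δθ = 4.754793 − 2.879793 = 1.875000
ω = Δθ/dt = 1.875000/2.5 = 0.7500
R = Δx/(sin θ' − sin θ) = -2.0000
v = R·ω = -2.0000·0.7500 = -1.5000

v = -1.5000, ω = 0.7500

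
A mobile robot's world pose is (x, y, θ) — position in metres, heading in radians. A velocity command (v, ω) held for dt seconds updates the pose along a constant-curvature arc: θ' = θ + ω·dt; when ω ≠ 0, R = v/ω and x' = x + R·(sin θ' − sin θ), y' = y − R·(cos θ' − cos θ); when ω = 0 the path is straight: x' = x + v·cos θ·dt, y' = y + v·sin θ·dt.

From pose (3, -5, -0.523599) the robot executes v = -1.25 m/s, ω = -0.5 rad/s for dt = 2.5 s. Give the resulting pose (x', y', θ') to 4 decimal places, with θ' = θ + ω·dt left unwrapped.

(1.8012, -2.3314, -1.7736)

θ' = -0.5236 + -0.5·2.5 = -1.7736
R = v/ω = -1.25/-0.5 = 2.5000
x' = 3 + 2.5000·(sin -1.7736 − sin -0.5236) = 1.8012
y' = -5 − 2.5000·(cos -1.7736 − cos -0.5236) = -2.3314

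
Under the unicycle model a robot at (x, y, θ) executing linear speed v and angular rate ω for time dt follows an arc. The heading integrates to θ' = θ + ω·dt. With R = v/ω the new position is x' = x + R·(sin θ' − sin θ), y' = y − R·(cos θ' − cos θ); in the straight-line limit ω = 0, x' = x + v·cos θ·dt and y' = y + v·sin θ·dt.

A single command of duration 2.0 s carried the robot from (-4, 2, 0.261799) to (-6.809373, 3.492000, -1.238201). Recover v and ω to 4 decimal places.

Δθ = -1.238201 − 0.261799 = -1.500000
ω = Δθ/dt = -1.500000/2.0 = -0.7500
R = Δx/(sin θ' − sin θ) = 2.3333
v = R·ω = 2.3333·-0.7500 = -1.7500

v = -1.7500, ω = -0.7500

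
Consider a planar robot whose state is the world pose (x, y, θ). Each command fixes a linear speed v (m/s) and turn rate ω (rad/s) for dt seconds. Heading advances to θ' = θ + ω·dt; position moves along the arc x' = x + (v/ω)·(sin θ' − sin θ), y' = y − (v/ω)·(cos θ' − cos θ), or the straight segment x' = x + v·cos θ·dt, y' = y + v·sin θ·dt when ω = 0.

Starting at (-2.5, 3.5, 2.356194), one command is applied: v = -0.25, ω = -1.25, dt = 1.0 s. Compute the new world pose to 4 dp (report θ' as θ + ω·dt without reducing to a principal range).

(-2.4626, 3.2690, 1.1062)

θ' = 2.3562 + -1.25·1.0 = 1.1062
R = v/ω = -0.25/-1.25 = 0.2000
x' = -2.5 + 0.2000·(sin 1.1062 − sin 2.3562) = -2.4626
y' = 3.5 − 0.2000·(cos 1.1062 − cos 2.3562) = 3.2690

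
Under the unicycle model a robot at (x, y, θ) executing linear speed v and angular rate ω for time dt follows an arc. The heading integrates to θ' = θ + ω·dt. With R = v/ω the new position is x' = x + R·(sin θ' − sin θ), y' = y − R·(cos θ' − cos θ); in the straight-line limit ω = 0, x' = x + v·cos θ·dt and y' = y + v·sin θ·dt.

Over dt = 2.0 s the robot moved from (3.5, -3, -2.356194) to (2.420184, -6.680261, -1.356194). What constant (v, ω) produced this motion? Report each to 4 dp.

Δθ = -1.356194 − -2.356194 = 1.000000
ω = Δθ/dt = 1.000000/2.0 = 0.5000
R = −Δy/(cos θ' − cos θ) = 4.0000
v = R·ω = 4.0000·0.5000 = 2.0000

v = 2.0000, ω = 0.5000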